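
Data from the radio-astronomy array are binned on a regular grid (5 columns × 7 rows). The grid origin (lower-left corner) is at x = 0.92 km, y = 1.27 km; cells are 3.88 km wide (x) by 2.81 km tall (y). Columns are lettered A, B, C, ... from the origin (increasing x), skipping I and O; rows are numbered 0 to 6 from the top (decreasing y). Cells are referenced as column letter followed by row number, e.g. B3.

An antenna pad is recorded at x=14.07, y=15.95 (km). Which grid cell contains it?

D1

Column index: ⌊(14.07 − 0.92) / 3.88⌋ = ⌊3.389⌋ = 3 → column D
Row offset from origin: ⌊(15.95 − 1.27) / 2.81⌋ = ⌊5.224⌋ = 5 → row 1 (counted from top)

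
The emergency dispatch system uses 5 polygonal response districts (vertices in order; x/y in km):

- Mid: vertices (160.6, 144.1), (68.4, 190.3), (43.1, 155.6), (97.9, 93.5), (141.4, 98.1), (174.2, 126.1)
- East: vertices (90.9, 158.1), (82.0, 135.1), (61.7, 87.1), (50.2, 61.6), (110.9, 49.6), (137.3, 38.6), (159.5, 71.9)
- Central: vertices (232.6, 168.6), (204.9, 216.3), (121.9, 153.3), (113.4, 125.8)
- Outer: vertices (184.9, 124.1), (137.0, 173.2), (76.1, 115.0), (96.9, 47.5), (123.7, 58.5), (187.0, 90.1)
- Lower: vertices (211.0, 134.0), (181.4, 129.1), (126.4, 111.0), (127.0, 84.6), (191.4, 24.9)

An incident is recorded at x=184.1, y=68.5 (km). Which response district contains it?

Cast a ray rightward from (184.1, 68.5). For each polygon, the edges (by vertex number in listed order) whose endpoints lie on opposite sides of y = 68.5, where each meets that height, and whether that is right or left of the point:
Mid: no edge straddles that height → 0 crossings.
East: 3–4 at x≈53.31 (left), 6–7 at x≈157.23 (left) → 0 crossings.
Central: no edge straddles that height → 0 crossings.
Outer: 3–4 at x≈90.43 (left), 5–6 at x≈143.73 (left) → 0 crossings.
Lower: 4–5 at x≈144.37 (left), 5–1 at x≈199.23 (right) → 1 crossing.
Only Lower has an odd count, so the point is inside Lower.

Lower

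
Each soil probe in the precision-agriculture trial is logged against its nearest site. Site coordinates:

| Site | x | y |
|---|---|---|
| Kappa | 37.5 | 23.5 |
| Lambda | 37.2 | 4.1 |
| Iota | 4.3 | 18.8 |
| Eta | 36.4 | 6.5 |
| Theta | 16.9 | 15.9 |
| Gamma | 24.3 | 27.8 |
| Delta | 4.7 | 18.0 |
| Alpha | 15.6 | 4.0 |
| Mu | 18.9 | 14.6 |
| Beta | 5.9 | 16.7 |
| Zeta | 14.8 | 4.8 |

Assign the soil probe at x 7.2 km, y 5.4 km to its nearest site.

Zeta

Squared distances to each site:
Kappa: 1245.700; Lambda: 901.690; Iota: 187.970; Eta: 853.850; Theta: 204.340; Gamma: 794.170; Delta: 165.010; Alpha: 72.520; Mu: 221.530; Beta: 129.380; Zeta: 58.120.
Minimum at Zeta.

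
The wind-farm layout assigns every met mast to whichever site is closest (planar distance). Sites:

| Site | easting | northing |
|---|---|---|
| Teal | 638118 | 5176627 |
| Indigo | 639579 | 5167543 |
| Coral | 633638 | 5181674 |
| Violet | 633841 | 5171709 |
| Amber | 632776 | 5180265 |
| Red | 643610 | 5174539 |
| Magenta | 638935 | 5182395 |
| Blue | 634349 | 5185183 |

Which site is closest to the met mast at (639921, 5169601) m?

Indigo

Squared distances to each site:
Teal: 52615485.000; Indigo: 4352328.000; Coral: 185233418.000; Violet: 41410064.000; Amber: 164771921.000; Red: 37992565.000; Magenta: 164658632.000; Blue: 273845908.000.
Minimum at Indigo.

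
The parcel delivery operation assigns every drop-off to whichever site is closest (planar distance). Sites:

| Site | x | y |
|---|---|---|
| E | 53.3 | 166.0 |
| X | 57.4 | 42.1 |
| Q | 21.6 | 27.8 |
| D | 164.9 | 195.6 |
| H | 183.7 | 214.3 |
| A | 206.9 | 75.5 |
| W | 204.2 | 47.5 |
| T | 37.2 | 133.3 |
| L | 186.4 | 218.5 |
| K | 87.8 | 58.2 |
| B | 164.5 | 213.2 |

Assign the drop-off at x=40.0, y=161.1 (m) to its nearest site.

Squared distances to each site:
E: 200.900; X: 14463.760; Q: 18107.450; D: 16790.260; H: 23479.930; A: 35182.970; W: 39866.600; T: 780.680; L: 24727.720; K: 12873.250; B: 18214.660.
Minimum at E.

E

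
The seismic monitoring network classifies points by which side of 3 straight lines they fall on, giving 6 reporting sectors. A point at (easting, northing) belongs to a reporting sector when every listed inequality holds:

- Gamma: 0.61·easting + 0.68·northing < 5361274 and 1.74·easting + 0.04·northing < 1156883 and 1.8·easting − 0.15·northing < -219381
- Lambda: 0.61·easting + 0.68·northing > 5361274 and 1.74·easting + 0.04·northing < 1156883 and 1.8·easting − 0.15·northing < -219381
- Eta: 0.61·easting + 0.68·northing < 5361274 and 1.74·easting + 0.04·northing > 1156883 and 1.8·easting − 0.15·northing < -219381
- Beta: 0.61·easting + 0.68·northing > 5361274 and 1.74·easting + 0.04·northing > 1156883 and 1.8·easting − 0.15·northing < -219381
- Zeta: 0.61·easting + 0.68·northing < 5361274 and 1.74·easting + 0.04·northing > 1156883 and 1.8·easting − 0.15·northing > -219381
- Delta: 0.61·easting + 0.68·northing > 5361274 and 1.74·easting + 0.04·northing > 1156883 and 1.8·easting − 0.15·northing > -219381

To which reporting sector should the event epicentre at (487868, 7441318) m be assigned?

Gamma

0.61·487868 + 0.68·7441318 = 5357695.720, which is < 5361274
1.74·487868 + 0.04·7441318 = 1146543.040, which is < 1156883
1.8·487868 − 0.15·7441318 = -238035.300, which is < -219381
This sign pattern matches Gamma.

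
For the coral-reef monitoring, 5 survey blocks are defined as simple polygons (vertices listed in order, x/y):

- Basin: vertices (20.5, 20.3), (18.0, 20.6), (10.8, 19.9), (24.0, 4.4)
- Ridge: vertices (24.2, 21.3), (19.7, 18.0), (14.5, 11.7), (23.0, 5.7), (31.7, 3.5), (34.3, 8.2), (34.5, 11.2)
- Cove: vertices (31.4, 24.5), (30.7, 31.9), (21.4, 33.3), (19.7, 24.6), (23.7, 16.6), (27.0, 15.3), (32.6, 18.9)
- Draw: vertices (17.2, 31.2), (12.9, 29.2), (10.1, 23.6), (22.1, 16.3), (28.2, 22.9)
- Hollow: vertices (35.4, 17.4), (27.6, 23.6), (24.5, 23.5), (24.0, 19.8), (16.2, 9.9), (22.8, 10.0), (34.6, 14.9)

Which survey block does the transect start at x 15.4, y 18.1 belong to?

Cast a ray rightward from (15.4, 18.1). For each polygon, the edges (by vertex number in listed order) whose endpoints lie on opposite sides of y = 18.1, where each meets that height, and whether that is right or left of the point:
Basin: 3–4 at x≈12.33 (left), 4–1 at x≈20.98 (right) → 1 crossing.
Ridge: 1–2 at x≈19.84 (right), 7–1 at x≈27.46 (right) → 2 crossings.
Cove: 4–5 at x≈22.95 (right), 6–7 at x≈31.36 (right) → 2 crossings.
Draw: 3–4 at x≈19.14 (right), 4–5 at x≈23.76 (right) → 2 crossings.
Hollow: 1–2 at x≈34.52 (right), 4–5 at x≈22.66 (right) → 2 crossings.
Only Basin has an odd count, so the point is inside Basin.

Basin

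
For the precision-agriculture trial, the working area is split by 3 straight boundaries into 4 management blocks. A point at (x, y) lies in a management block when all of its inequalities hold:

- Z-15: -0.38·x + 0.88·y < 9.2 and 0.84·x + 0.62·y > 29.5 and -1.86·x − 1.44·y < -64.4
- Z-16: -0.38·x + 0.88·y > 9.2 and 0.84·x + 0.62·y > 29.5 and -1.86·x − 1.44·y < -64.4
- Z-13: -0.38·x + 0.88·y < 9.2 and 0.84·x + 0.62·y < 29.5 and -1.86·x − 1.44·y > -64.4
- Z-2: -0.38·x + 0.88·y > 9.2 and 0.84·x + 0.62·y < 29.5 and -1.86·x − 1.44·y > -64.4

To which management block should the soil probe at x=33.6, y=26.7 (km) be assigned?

-0.38·33.6 + 0.88·26.7 = 10.728, which is > 9.2
0.84·33.6 + 0.62·26.7 = 44.778, which is > 29.5
-1.86·33.6 − 1.44·26.7 = -100.944, which is < -64.4
This sign pattern matches Z-16.

Z-16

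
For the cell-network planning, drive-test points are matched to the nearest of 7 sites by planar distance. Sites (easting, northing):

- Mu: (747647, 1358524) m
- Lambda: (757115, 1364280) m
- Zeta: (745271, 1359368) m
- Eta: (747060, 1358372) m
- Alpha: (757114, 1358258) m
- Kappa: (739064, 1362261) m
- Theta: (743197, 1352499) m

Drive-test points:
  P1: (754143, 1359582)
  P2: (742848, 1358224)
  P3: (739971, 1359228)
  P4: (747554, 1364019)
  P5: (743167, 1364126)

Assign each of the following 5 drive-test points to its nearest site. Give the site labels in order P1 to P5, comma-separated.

P1 → Alpha (d²=10579817.00)
P2 → Zeta (d²=7179665.00)
P3 → Kappa (d²=10021738.00)
P4 → Zeta (d²=26843890.00)
P5 → Kappa (d²=20312834.00)

Alpha, Zeta, Kappa, Zeta, Kappa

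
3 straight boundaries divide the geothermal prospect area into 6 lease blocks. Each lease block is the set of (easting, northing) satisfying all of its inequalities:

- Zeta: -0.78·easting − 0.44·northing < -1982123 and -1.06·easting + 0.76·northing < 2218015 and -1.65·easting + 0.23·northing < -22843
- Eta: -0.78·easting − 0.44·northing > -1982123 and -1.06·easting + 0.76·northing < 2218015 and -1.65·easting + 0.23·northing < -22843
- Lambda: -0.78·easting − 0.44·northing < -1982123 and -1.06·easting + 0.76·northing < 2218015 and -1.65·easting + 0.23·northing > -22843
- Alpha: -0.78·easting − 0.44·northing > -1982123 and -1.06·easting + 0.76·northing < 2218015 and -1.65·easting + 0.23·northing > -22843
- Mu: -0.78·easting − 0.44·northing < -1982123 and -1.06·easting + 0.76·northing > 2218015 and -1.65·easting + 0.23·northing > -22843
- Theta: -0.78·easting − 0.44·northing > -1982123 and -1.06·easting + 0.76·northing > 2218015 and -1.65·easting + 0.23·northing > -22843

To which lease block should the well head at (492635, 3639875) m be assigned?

Mu

-0.78·492635 − 0.44·3639875 = -1985800.300, which is < -1982123
-1.06·492635 + 0.76·3639875 = 2244111.900, which is > 2218015
-1.65·492635 + 0.23·3639875 = 24323.500, which is > -22843
This sign pattern matches Mu.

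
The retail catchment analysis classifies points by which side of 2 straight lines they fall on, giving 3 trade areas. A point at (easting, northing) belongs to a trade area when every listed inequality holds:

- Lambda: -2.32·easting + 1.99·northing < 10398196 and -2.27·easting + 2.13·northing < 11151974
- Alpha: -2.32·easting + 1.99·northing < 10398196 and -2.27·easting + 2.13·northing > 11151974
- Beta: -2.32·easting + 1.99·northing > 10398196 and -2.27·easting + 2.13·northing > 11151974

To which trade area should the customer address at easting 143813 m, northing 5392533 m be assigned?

Alpha

-2.32·143813 + 1.99·5392533 = 10397494.510, which is < 10398196
-2.27·143813 + 2.13·5392533 = 11159639.780, which is > 11151974
This sign pattern matches Alpha.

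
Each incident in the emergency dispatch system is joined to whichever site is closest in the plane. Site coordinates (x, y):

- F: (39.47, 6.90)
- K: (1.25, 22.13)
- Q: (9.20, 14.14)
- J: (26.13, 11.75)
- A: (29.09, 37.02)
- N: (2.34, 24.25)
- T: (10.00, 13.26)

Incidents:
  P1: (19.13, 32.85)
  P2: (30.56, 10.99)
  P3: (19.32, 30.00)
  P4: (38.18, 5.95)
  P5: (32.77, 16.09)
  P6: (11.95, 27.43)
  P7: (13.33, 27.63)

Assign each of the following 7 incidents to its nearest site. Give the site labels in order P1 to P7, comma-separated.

P1 → A (d²=116.59)
P2 → J (d²=20.20)
P3 → A (d²=144.73)
P4 → F (d²=2.57)
P5 → J (d²=62.93)
P6 → N (d²=102.46)
P7 → N (d²=132.20)

A, J, A, F, J, N, N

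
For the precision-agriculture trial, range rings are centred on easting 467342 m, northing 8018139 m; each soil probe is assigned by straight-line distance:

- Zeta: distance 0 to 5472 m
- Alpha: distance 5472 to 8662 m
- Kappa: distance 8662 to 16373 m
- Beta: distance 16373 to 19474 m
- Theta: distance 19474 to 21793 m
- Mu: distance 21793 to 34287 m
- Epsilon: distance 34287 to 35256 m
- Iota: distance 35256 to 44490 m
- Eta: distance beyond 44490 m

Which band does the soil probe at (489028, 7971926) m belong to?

Distance = √((489028−467342)² + (7971926−8018139)²) = √(470282596.000 + 2135641369.000) = 51048.251 m.
44490 ≤ 51048.251 < ∞ → Eta.

Eta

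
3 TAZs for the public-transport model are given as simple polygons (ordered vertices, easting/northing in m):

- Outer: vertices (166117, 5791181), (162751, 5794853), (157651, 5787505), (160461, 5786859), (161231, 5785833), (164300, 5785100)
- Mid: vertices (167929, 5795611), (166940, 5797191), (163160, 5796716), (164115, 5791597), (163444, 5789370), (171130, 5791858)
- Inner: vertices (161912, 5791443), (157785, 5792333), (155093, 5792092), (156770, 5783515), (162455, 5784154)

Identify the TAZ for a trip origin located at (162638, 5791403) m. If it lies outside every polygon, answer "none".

Cast a ray rightward from (162638, 5791403). For each polygon, the edges (by vertex number in listed order) whose endpoints lie on opposite sides of northing = 5791403, where each meets that height, and whether that is right or left of the point:
Outer: 1–2 at easting≈165913.5 (right), 2–3 at easting≈160356.5 (left) → 1 crossing.
Mid: 4–5 at easting≈164056.5 (right), 5–6 at easting≈169724.4 (right) → 2 crossings.
Inner: 3–4 at easting≈155227.7 (left), 5–1 at easting≈161915.0 (left) → 0 crossings.
Only Outer has an odd count, so the point is inside Outer.

Outer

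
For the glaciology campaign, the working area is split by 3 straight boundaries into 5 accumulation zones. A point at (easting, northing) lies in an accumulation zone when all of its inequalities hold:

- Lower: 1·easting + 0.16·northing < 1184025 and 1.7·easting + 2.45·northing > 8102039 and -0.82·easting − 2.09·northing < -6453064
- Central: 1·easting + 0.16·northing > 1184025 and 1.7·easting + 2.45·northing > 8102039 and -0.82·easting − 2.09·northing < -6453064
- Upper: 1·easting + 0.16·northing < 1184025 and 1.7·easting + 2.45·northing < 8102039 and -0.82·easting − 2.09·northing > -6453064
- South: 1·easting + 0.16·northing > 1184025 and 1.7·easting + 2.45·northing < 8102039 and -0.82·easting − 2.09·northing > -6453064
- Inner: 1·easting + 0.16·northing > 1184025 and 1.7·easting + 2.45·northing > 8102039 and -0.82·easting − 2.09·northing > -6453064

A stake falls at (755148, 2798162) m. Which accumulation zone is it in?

1·755148 + 0.16·2798162 = 1202853.920, which is > 1184025
1.7·755148 + 2.45·2798162 = 8139248.500, which is > 8102039
-0.82·755148 − 2.09·2798162 = -6467379.940, which is < -6453064
This sign pattern matches Central.

Central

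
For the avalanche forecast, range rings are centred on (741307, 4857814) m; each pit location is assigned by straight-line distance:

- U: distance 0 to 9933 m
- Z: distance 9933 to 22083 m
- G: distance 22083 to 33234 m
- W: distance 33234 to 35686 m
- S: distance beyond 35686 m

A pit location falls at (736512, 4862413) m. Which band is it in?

U

Distance = √((736512−741307)² + (4862413−4857814)²) = √(22992025.000 + 21150801.000) = 6644.007 m.
0 ≤ 6644.007 < 9933 → U.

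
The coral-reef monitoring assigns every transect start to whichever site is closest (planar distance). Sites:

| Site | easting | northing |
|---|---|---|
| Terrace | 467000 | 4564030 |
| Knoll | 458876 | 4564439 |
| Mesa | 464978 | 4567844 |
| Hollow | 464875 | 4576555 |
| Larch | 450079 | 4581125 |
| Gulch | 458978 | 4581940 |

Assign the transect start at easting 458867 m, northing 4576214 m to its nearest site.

Gulch

Squared distances to each site:
Terrace: 214595545.000; Knoll: 138650706.000; Mesa: 107401221.000; Hollow: 36212345.000; Larch: 101346865.000; Gulch: 32799397.000.
Minimum at Gulch.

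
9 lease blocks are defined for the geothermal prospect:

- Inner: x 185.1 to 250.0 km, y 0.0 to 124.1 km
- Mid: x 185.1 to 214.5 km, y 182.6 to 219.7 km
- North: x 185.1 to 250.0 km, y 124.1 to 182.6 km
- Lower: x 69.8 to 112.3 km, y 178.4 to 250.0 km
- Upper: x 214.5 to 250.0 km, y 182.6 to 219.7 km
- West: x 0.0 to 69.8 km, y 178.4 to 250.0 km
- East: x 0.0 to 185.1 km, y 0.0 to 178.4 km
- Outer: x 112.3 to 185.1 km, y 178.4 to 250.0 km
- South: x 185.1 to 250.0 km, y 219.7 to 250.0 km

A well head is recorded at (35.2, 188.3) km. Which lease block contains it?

The point has x = 35.2 and y = 188.3.
Only West satisfies 0.0 ≤ x ≤ 69.8 and 178.4 ≤ y ≤ 250.0.

West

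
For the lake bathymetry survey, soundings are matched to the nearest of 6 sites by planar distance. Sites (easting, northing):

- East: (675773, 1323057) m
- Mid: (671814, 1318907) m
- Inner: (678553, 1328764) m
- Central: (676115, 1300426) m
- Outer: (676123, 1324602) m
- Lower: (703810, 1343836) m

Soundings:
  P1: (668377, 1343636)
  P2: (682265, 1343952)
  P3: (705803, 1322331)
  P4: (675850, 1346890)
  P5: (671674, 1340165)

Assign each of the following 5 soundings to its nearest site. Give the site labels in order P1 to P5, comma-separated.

Inner, Inner, Lower, Inner, Inner

P1 → Inner (d²=324727360.00)
P2 → Inner (d²=244454288.00)
P3 → Lower (d²=466437074.00)
P4 → Inner (d²=335858085.00)
P5 → Inner (d²=177303442.00)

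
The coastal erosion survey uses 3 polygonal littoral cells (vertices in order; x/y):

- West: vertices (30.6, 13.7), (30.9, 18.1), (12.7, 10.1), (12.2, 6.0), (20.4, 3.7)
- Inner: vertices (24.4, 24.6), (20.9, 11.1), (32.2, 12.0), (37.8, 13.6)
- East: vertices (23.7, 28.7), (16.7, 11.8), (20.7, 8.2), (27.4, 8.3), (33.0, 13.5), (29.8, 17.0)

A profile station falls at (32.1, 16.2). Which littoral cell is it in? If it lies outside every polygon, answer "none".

Inner

Cast a ray rightward from (32.1, 16.2). For each polygon, the edges (by vertex number in listed order) whose endpoints lie on opposite sides of y = 16.2, where each meets that height, and whether that is right or left of the point:
West: 1–2 at x≈30.77 (left), 2–3 at x≈26.58 (left) → 0 crossings.
Inner: 1–2 at x≈22.22 (left), 4–1 at x≈34.63 (right) → 1 crossing.
East: 1–2 at x≈18.52 (left), 5–6 at x≈30.53 (left) → 0 crossings.
Only Inner has an odd count, so the point is inside Inner.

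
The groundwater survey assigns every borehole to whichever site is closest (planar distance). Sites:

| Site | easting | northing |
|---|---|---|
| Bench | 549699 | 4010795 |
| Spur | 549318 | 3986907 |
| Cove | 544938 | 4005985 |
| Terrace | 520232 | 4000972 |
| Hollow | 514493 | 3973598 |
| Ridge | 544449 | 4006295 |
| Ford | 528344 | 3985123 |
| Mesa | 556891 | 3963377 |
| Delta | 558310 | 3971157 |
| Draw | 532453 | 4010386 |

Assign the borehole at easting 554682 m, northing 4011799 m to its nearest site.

Squared distances to each site:
Bench: 25838305.000; Spur: 648384160.000; Cove: 128748132.000; Terrace: 1304026429.000; Hollow: 3074472122.000; Ridge: 135008305.000; Ford: 1405299220.000; Mesa: 2349569765.000; Delta: 1664934548.000; Draw: 496125010.000.
Minimum at Bench.

Bench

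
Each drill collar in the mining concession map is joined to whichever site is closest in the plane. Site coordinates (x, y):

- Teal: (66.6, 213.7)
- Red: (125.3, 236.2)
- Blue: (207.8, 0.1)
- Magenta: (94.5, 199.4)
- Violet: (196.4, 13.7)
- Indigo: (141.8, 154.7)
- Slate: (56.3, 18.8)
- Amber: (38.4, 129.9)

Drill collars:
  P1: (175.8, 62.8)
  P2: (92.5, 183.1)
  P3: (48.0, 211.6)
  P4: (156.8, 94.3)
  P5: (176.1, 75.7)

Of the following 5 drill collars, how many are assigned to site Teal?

P1 → Violet
P2 → Magenta
P3 → Teal
P4 → Indigo
P5 → Violet
1 of the 5 goes to Teal.

1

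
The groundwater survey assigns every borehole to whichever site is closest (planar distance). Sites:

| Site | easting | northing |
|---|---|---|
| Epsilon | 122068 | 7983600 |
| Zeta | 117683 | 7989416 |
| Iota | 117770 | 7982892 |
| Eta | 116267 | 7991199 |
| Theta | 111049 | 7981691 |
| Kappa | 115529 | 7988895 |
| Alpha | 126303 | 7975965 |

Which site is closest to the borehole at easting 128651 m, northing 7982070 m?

Alpha

Squared distances to each site:
Epsilon: 45676789.000; Zeta: 174260740.000; Iota: 119071845.000; Eta: 236702097.000; Theta: 309974045.000; Kappa: 218767509.000; Alpha: 42784129.000.
Minimum at Alpha.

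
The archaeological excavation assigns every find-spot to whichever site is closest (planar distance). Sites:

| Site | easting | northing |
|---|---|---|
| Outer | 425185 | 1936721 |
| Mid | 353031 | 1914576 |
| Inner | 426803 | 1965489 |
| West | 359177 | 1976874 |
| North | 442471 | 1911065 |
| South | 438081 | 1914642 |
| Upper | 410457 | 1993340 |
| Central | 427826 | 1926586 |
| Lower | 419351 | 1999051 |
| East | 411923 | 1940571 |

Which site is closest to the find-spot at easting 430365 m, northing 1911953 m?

Squared distances to each site:
Outer: 640286224.000; Mid: 5987427685.000; Inner: 2878791140.000; West: 9282467585.000; North: 147343780.000; South: 66767377.000; Upper: 7020172233.000; Central: 220571210.000; Lower: 7707369800.000; East: 1159097288.000.
Minimum at South.

South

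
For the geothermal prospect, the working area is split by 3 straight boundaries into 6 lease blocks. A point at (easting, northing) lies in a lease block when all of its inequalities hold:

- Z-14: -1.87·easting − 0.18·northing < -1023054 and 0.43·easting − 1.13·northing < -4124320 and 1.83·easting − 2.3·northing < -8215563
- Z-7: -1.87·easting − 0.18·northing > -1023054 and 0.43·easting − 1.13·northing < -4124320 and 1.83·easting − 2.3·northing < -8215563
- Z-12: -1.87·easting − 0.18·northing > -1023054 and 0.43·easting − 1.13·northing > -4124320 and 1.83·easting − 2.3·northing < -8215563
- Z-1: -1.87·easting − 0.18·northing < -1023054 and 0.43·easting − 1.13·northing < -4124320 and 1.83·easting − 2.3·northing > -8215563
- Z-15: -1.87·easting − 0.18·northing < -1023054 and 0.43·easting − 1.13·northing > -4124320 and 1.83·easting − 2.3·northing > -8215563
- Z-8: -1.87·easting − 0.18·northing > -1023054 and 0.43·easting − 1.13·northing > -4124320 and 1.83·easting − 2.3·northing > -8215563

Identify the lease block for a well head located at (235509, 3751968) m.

Z-1

-1.87·235509 − 0.18·3751968 = -1115756.070, which is < -1023054
0.43·235509 − 1.13·3751968 = -4138454.970, which is < -4124320
1.83·235509 − 2.3·3751968 = -8198544.930, which is > -8215563
This sign pattern matches Z-1.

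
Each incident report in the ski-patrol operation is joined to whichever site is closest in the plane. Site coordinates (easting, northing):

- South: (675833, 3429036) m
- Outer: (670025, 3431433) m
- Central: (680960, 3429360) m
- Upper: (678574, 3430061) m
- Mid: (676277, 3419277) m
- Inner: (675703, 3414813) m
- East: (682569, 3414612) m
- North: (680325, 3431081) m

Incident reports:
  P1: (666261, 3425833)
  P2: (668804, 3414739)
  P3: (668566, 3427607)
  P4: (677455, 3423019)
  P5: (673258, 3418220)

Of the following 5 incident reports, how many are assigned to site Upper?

0

P1 → Outer
P2 → Inner
P3 → Outer
P4 → Mid
P5 → Mid
0 of the 5 go to Upper.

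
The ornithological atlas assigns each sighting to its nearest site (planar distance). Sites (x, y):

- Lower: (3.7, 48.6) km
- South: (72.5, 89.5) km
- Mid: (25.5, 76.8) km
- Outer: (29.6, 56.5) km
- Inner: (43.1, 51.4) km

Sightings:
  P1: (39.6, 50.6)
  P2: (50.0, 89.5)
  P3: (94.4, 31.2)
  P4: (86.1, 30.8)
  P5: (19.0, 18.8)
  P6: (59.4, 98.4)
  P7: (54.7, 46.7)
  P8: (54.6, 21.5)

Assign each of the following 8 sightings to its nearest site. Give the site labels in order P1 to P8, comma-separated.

P1 → Inner (d²=12.89)
P2 → South (d²=506.25)
P3 → Inner (d²=3039.73)
P4 → Inner (d²=2273.36)
P5 → Lower (d²=1122.13)
P6 → South (d²=250.82)
P7 → Inner (d²=156.65)
P8 → Inner (d²=1026.26)

Inner, South, Inner, Inner, Lower, South, Inner, Inner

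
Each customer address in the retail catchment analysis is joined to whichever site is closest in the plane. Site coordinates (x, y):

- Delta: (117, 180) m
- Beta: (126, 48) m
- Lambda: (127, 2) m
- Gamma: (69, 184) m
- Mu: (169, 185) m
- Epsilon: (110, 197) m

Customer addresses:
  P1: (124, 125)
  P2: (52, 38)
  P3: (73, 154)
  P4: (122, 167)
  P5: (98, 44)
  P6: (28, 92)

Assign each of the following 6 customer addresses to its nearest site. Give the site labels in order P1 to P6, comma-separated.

P1 → Delta (d²=3074.00)
P2 → Beta (d²=5576.00)
P3 → Gamma (d²=916.00)
P4 → Delta (d²=194.00)
P5 → Beta (d²=800.00)
P6 → Gamma (d²=10145.00)

Delta, Beta, Gamma, Delta, Beta, Gamma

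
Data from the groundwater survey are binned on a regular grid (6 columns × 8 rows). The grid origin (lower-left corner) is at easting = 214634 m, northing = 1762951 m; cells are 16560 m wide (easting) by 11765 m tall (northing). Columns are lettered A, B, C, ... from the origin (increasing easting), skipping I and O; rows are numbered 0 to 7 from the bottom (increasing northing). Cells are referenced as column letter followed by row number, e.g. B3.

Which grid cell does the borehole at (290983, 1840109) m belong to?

Column index: ⌊(290983 − 214634) / 16560⌋ = ⌊4.610⌋ = 4 → column E
Row offset from origin: ⌊(1840109 − 1762951) / 11765⌋ = ⌊6.558⌋ = 6 → row 6

E6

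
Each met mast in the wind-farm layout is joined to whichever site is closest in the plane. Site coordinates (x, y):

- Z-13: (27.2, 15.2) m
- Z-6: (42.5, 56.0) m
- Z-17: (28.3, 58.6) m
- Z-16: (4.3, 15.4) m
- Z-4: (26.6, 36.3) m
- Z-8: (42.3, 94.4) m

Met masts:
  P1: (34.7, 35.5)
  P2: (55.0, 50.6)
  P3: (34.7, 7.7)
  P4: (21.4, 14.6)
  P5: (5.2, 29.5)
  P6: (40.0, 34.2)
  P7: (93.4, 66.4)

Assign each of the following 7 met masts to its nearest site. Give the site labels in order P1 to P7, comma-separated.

P1 → Z-4 (d²=66.25)
P2 → Z-6 (d²=185.41)
P3 → Z-13 (d²=112.50)
P4 → Z-13 (d²=34.00)
P5 → Z-16 (d²=199.62)
P6 → Z-4 (d²=183.97)
P7 → Z-6 (d²=2698.97)

Z-4, Z-6, Z-13, Z-13, Z-16, Z-4, Z-6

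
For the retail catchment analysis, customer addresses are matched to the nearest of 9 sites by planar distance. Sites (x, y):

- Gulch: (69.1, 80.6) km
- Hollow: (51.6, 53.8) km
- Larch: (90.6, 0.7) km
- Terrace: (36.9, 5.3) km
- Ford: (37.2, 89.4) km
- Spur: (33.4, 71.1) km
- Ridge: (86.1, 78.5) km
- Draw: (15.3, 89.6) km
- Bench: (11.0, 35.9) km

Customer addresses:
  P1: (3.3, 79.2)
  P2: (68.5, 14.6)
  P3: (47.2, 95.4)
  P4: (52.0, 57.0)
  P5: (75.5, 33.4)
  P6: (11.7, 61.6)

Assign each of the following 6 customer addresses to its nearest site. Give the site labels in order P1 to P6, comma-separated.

Draw, Larch, Ford, Hollow, Hollow, Spur

P1 → Draw (d²=252.16)
P2 → Larch (d²=681.62)
P3 → Ford (d²=136.00)
P4 → Hollow (d²=10.40)
P5 → Hollow (d²=987.37)
P6 → Spur (d²=561.14)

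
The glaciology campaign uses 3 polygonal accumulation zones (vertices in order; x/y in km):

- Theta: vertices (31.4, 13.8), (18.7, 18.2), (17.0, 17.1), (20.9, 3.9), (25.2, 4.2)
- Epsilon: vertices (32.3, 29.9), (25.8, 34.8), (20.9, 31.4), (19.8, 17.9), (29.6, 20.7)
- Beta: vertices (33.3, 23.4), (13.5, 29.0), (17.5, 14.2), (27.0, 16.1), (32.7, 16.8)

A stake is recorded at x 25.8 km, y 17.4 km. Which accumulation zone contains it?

Beta

Cast a ray rightward from (25.8, 17.4). For each polygon, the edges (by vertex number in listed order) whose endpoints lie on opposite sides of y = 17.4, where each meets that height, and whether that is right or left of the point:
Theta: 1–2 at x≈21.01 (left), 2–3 at x≈17.46 (left) → 0 crossings.
Epsilon: no edge straddles that height → 0 crossings.
Beta: 2–3 at x≈16.64 (left), 5–1 at x≈32.75 (right) → 1 crossing.
Only Beta has an odd count, so the point is inside Beta.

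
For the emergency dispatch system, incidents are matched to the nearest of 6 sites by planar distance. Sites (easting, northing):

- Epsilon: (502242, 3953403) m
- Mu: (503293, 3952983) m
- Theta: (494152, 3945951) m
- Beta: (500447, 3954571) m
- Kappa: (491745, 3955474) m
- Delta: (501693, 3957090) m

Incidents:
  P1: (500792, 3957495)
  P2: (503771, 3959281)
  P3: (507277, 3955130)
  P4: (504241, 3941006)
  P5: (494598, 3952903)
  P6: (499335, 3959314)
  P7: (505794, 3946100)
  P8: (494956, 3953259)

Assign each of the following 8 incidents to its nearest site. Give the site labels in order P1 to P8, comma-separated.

Delta, Delta, Mu, Theta, Kappa, Delta, Mu, Kappa

P1 → Delta (d²=975826.00)
P2 → Delta (d²=9118565.00)
P3 → Mu (d²=20481865.00)
P4 → Theta (d²=126240946.00)
P5 → Kappa (d²=14749650.00)
P6 → Delta (d²=10506340.00)
P7 → Mu (d²=53630690.00)
P8 → Kappa (d²=15216746.00)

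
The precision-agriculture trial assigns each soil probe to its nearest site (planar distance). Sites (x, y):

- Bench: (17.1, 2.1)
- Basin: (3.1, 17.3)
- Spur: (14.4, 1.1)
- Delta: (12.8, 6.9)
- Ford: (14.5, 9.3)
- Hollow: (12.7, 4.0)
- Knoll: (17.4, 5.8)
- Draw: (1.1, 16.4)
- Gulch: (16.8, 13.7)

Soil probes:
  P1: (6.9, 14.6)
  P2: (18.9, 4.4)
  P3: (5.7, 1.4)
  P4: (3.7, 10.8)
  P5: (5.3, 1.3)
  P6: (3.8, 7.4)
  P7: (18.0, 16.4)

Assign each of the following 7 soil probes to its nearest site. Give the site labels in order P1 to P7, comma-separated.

Basin, Knoll, Hollow, Draw, Hollow, Delta, Gulch

P1 → Basin (d²=21.73)
P2 → Knoll (d²=4.21)
P3 → Hollow (d²=55.76)
P4 → Draw (d²=38.12)
P5 → Hollow (d²=62.05)
P6 → Delta (d²=81.25)
P7 → Gulch (d²=8.73)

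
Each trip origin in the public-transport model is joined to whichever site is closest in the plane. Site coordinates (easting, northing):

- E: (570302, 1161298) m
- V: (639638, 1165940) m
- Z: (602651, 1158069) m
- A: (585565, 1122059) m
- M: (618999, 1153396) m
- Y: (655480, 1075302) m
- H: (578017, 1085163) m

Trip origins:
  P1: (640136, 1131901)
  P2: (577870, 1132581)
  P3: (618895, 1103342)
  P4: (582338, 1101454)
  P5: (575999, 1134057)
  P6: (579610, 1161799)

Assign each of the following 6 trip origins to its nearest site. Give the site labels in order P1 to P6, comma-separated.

P1 → M (d²=908807794.00)
P2 → A (d²=169925509.00)
P3 → A (d²=1461214989.00)
P4 → H (d²=284067722.00)
P5 → A (d²=235460360.00)
P6 → E (d²=86889865.00)

M, A, A, H, A, E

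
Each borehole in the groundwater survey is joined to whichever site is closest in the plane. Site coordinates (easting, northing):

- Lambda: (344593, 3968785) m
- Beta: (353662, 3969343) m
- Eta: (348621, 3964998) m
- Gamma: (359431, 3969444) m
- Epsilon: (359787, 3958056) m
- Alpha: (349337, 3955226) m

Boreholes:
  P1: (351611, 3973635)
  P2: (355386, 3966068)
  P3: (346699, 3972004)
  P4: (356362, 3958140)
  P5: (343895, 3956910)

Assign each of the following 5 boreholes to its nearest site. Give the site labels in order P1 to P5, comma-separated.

P1 → Beta (d²=22627865.00)
P2 → Beta (d²=13697801.00)
P3 → Lambda (d²=14797197.00)
P4 → Epsilon (d²=11737681.00)
P5 → Alpha (d²=32451220.00)

Beta, Beta, Lambda, Epsilon, Alpha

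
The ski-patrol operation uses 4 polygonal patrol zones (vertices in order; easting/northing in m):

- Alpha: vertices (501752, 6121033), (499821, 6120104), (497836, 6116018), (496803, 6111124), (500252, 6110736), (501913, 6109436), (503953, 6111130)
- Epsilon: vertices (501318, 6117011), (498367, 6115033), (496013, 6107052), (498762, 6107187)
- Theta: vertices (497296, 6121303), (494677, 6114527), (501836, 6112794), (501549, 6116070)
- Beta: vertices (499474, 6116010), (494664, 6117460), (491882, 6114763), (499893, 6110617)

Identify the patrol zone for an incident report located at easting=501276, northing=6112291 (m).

Alpha

Cast a ray rightward from (501276, 6112291). For each polygon, the edges (by vertex number in listed order) whose endpoints lie on opposite sides of northing = 6112291, where each meets that height, and whether that is right or left of the point:
Alpha: 3–4 at easting≈497049.3 (left), 7–1 at easting≈503695.0 (right) → 1 crossing.
Epsilon: 2–3 at easting≈497558.2 (left), 4–1 at easting≈500090.0 (left) → 0 crossings.
Theta: no edge straddles that height → 0 crossings.
Beta: 3–4 at easting≈496658.5 (left), 4–1 at easting≈499762.9 (left) → 0 crossings.
Only Alpha has an odd count, so the point is inside Alpha.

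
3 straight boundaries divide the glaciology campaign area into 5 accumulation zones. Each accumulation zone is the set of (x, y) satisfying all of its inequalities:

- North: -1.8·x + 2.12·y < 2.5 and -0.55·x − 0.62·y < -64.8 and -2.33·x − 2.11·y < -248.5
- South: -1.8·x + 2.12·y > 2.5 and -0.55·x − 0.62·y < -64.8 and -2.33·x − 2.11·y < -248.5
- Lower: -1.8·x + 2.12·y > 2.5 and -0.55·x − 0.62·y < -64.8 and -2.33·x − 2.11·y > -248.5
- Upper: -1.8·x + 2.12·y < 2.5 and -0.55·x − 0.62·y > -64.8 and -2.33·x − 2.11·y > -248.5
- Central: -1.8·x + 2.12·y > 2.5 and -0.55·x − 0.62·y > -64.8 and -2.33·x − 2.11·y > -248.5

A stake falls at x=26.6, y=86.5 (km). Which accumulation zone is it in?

-1.8·26.6 + 2.12·86.5 = 135.500, which is > 2.5
-0.55·26.6 − 0.62·86.5 = -68.260, which is < -64.8
-2.33·26.6 − 2.11·86.5 = -244.493, which is > -248.5
This sign pattern matches Lower.

Lower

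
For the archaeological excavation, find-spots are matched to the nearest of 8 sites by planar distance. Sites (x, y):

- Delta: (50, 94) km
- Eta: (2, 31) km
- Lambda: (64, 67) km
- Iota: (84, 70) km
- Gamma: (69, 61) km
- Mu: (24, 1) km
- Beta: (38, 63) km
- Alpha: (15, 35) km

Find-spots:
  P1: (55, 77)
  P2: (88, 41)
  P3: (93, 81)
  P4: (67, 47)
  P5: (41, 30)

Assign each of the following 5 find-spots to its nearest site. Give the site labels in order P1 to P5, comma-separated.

Lambda, Gamma, Iota, Gamma, Alpha

P1 → Lambda (d²=181.00)
P2 → Gamma (d²=761.00)
P3 → Iota (d²=202.00)
P4 → Gamma (d²=200.00)
P5 → Alpha (d²=701.00)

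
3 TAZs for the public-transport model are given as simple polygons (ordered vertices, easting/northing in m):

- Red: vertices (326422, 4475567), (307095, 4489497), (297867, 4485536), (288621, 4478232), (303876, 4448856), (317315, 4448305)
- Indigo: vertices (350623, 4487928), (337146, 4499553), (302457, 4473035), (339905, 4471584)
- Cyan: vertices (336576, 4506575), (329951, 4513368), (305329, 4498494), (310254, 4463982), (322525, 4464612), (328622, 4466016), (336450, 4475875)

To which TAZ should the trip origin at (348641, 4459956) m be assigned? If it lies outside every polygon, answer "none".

Cast a ray rightward from (348641, 4459956). For each polygon, the edges (by vertex number in listed order) whose endpoints lie on opposite sides of northing = 4459956, where each meets that height, and whether that is right or left of the point:
Red: 4–5 at easting≈298111.8 (left), 6–1 at easting≈321207.1 (left) → 0 crossings.
Indigo: no edge straddles that height → 0 crossings.
Cyan: no edge straddles that height → 0 crossings.
All counts are even, so the point lies outside every listed polygon.

none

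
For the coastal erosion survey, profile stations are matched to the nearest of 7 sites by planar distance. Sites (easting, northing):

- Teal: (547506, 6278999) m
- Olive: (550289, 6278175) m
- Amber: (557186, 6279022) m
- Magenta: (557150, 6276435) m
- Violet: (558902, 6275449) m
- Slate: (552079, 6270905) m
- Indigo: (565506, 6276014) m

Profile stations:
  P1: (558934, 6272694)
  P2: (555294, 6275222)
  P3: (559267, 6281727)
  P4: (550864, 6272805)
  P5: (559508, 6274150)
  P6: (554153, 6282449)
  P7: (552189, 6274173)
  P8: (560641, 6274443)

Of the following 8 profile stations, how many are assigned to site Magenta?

1

P1 → Violet
P2 → Magenta
P3 → Amber
P4 → Slate
P5 → Violet
P6 → Amber
P7 → Slate
P8 → Violet
1 of the 8 goes to Magenta.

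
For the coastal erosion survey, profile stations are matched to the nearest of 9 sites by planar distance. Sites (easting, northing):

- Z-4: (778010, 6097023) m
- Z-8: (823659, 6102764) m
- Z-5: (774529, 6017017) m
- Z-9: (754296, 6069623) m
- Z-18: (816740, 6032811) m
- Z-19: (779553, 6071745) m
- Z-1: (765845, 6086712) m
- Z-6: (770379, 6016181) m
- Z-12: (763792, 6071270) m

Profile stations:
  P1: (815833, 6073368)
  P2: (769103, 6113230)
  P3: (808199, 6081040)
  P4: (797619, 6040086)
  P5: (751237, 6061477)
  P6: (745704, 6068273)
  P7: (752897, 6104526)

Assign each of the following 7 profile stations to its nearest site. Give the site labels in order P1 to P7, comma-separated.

P1 → Z-8 (d²=925371092.00)
P2 → Z-4 (d²=342001498.00)
P3 → Z-8 (d²=710943776.00)
P4 → Z-18 (d²=418538266.00)
P5 → Z-9 (d²=75714797.00)
P6 → Z-9 (d²=75644964.00)
P7 → Z-1 (d²=484989300.00)

Z-8, Z-4, Z-8, Z-18, Z-9, Z-9, Z-1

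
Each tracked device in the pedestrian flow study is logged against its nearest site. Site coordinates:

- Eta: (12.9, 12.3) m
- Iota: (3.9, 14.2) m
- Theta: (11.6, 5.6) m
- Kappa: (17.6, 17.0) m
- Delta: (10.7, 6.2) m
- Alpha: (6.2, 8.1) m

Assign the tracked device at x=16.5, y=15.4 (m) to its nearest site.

Squared distances to each site:
Eta: 22.570; Iota: 160.200; Theta: 120.050; Kappa: 3.770; Delta: 118.280; Alpha: 159.380.
Minimum at Kappa.

Kappa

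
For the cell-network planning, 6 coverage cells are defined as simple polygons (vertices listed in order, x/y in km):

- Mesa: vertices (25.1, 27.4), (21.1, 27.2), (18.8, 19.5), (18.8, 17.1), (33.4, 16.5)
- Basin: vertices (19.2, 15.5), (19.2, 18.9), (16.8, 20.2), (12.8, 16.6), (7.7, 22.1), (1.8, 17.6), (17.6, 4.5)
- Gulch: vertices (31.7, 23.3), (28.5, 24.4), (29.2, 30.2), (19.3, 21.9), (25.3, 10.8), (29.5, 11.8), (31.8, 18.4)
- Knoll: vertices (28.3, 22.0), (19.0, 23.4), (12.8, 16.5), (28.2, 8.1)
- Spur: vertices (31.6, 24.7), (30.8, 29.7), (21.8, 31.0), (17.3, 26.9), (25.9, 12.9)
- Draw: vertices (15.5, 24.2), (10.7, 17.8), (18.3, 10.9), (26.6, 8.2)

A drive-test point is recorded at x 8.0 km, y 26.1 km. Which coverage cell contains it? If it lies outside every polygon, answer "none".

Cast a ray rightward from (8.0, 26.1). For each polygon, the edges (by vertex number in listed order) whose endpoints lie on opposite sides of y = 26.1, where each meets that height, and whether that is right or left of the point:
Mesa: 2–3 at x≈20.77 (right), 5–1 at x≈26.09 (right) → 2 crossings.
Basin: no edge straddles that height → 0 crossings.
Gulch: 2–3 at x≈28.71 (right), 3–4 at x≈24.31 (right) → 2 crossings.
Knoll: no edge straddles that height → 0 crossings.
Spur: 1–2 at x≈31.38 (right), 4–5 at x≈17.79 (right) → 2 crossings.
Draw: no edge straddles that height → 0 crossings.
All counts are even, so the point lies outside every listed polygon.

none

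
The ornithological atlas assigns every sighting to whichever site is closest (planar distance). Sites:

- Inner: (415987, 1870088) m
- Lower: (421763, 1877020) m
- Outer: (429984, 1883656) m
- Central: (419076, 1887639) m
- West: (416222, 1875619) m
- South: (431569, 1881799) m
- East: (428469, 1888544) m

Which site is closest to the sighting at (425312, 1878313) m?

Squared distances to each site:
Inner: 154606250.000; Lower: 14267250.000; Outer: 50375233.000; Central: 125861972.000; West: 89885736.000; South: 51302245.000; East: 114640010.000.
Minimum at Lower.

Lower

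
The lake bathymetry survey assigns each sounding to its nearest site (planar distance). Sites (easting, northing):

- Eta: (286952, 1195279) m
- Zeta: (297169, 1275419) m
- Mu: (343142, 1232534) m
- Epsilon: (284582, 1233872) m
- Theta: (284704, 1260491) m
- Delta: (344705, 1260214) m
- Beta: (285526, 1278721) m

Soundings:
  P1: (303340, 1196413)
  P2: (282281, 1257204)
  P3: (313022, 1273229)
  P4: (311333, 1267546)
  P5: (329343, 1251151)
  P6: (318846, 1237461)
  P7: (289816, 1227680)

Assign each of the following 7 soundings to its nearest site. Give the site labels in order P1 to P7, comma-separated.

Eta, Theta, Zeta, Zeta, Delta, Mu, Epsilon

P1 → Eta (d²=269852500.00)
P2 → Theta (d²=16675298.00)
P3 → Zeta (d²=256113709.00)
P4 → Zeta (d²=262603025.00)
P5 → Delta (d²=318129013.00)
P6 → Mu (d²=614570945.00)
P7 → Epsilon (d²=65735620.00)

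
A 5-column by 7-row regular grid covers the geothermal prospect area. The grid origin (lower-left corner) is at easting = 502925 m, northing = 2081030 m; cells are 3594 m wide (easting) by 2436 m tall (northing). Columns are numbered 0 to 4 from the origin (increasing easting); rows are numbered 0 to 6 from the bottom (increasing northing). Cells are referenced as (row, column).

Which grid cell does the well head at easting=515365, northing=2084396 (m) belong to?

(1, 3)

Column index: ⌊(515365 − 502925) / 3594⌋ = ⌊3.461⌋ = 3
Row offset from origin: ⌊(2084396 − 2081030) / 2436⌋ = ⌊1.382⌋ = 1 → row 1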